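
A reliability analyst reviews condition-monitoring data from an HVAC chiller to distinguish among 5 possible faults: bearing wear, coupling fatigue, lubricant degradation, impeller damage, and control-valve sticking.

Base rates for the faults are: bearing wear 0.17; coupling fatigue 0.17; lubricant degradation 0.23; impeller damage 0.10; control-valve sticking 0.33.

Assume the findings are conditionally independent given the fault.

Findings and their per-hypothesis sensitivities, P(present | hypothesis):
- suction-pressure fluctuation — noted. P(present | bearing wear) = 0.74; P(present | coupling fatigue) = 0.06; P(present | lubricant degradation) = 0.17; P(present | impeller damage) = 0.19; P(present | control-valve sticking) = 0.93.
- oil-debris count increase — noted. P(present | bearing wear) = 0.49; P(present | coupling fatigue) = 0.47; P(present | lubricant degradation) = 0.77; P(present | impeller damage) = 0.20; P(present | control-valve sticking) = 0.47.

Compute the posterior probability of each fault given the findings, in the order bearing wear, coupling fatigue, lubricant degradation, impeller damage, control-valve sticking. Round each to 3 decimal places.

0.252, 0.020, 0.123, 0.016, 0.590

Multiply each prior by the joint likelihood of the evidence pattern:
  bearing wear: 0.17 × 0.74 × 0.49 = 0.061642
  coupling fatigue: 0.17 × 0.06 × 0.47 = 0.004794
  lubricant degradation: 0.23 × 0.17 × 0.77 = 0.030107
  impeller damage: 0.10 × 0.19 × 0.20 = 0.0038
  control-valve sticking: 0.33 × 0.93 × 0.47 = 0.14424
Normalizing constant Z = 0.061642 + 0.004794 + 0.030107 + 0.0038 + 0.14424 = 0.24459.
P(bearing wear | evidence) = 0.061642 / 0.24459 ≈ 0.252
P(coupling fatigue | evidence) = 0.004794 / 0.24459 ≈ 0.020
P(lubricant degradation | evidence) = 0.030107 / 0.24459 ≈ 0.123
P(impeller damage | evidence) = 0.0038 / 0.24459 ≈ 0.016
P(control-valve sticking | evidence) = 0.14424 / 0.24459 ≈ 0.590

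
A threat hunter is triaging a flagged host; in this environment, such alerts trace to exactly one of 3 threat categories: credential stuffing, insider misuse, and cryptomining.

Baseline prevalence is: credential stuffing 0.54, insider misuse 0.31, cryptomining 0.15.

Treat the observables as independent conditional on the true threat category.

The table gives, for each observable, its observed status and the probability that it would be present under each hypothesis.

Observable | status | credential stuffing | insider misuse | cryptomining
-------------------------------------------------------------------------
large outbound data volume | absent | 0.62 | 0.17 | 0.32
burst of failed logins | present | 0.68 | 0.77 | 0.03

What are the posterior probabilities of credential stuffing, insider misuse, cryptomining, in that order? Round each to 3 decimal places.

For each hypothesis, the unnormalized posterior weight is prior × product of the observable likelihoods (using 1 − P(present | H) for each absent observable):
  credential stuffing: 0.54 × (1 − 0.62) × 0.68 = 0.13954
  insider misuse: 0.31 × (1 − 0.17) × 0.77 = 0.19812
  cryptomining: 0.15 × (1 − 0.32) × 0.03 = 0.00306
Normalizing constant Z = 0.13954 + 0.19812 + 0.00306 = 0.34072.
P(credential stuffing | evidence) = 0.13954 / 0.34072 ≈ 0.410
P(insider misuse | evidence) = 0.19812 / 0.34072 ≈ 0.581
P(cryptomining | evidence) = 0.00306 / 0.34072 ≈ 0.009

0.410, 0.581, 0.009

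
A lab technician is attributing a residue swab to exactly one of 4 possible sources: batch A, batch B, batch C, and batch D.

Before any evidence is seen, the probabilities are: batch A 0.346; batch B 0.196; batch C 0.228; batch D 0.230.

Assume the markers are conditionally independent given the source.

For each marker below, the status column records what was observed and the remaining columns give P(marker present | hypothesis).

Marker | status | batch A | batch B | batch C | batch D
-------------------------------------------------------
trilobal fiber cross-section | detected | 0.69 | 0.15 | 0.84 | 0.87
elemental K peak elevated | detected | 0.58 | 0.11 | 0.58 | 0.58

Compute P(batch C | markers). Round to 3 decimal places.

0.301

Multiply each prior by the joint likelihood of the marker pattern:
  batch A: 0.346 × 0.69 × 0.58 = 0.13847
  batch B: 0.196 × 0.15 × 0.11 = 0.003234
  batch C: 0.228 × 0.84 × 0.58 = 0.11108
  batch D: 0.230 × 0.87 × 0.58 = 0.11606
The unnormalized weights sum to 0.36884.
P(batch C | evidence) = 0.11108 / 0.36884 ≈ 0.301.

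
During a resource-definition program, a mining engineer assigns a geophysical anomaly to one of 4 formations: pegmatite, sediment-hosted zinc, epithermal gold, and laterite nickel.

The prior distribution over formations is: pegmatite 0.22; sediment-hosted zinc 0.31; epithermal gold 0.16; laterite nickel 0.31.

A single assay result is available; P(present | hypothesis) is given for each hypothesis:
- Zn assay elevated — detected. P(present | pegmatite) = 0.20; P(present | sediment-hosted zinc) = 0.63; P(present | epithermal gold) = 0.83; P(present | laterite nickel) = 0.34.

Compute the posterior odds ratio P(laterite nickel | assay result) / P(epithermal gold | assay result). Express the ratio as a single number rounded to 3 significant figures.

0.794

Unnormalized posterior weight (prior times the assay result likelihood) for each of the two hypotheses:
  laterite nickel: 0.31 × 0.34 = 0.1054
  epithermal gold: 0.16 × 0.83 = 0.1328
Posterior odds = 0.1054 / 0.1328 ≈ 0.794.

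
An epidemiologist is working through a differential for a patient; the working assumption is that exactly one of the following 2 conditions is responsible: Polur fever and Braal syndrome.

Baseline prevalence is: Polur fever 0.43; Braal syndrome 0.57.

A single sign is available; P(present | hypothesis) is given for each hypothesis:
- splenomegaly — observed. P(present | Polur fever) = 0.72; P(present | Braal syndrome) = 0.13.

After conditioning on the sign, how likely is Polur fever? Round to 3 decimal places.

0.807

By Bayes' rule, the unnormalized weight for each hypothesis is prior × likelihood:
  Polur fever: 0.43 × 0.72 = 0.3096
  Braal syndrome: 0.57 × 0.13 = 0.0741
The unnormalized weights sum to 0.3837.
P(Polur fever | evidence) = 0.3096 / 0.3837 ≈ 0.807.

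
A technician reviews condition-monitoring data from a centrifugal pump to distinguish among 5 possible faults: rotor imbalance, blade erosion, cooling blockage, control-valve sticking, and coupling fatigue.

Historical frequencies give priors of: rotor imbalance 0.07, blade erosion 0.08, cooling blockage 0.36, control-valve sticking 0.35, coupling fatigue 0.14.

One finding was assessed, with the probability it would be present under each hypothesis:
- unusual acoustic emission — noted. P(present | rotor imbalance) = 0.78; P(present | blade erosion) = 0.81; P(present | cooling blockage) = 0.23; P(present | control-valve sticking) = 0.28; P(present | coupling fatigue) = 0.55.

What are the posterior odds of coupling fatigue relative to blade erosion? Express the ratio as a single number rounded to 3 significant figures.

1.19

Posterior odds equal prior odds times the likelihood ratio; only the two competing hypotheses matter.
  coupling fatigue: 0.14 × 0.55 = 0.077
  blade erosion: 0.08 × 0.81 = 0.0648
Odds(coupling fatigue : blade erosion) = 0.077 / 0.0648 ≈ 1.19.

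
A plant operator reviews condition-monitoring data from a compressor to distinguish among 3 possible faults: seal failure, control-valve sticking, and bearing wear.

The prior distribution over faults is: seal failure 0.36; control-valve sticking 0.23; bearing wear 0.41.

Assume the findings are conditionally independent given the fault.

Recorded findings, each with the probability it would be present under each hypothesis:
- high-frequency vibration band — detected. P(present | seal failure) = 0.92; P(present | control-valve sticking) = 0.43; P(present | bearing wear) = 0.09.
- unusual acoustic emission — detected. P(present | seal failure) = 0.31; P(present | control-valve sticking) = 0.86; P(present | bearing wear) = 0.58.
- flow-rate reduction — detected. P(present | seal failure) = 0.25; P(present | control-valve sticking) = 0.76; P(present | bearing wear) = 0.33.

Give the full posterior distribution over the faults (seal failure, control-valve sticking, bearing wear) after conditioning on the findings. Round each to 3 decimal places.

0.264, 0.664, 0.073

Multiply each prior by the joint likelihood of the evidence pattern:
  seal failure: 0.36 × 0.92 × 0.31 × 0.25 = 0.025668
  control-valve sticking: 0.23 × 0.43 × 0.86 × 0.76 = 0.064641
  bearing wear: 0.41 × 0.09 × 0.58 × 0.33 = 0.0070627
Normalizing constant Z = 0.025668 + 0.064641 + 0.0070627 = 0.097372.
P(seal failure | evidence) = 0.025668 / 0.097372 ≈ 0.264
P(control-valve sticking | evidence) = 0.064641 / 0.097372 ≈ 0.664
P(bearing wear | evidence) = 0.0070627 / 0.097372 ≈ 0.073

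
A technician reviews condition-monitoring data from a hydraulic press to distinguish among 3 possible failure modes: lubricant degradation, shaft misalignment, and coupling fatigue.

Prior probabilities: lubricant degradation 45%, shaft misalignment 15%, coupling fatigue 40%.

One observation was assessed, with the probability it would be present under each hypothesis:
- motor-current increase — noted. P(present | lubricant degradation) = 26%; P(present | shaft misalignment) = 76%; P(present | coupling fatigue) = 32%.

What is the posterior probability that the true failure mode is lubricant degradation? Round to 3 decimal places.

By Bayes' rule, the unnormalized weight for each hypothesis is prior × likelihood:
  lubricant degradation: 0.45 × 0.26 = 0.117
  shaft misalignment: 0.15 × 0.76 = 0.114
  coupling fatigue: 0.40 × 0.32 = 0.128
Normalizing constant Z = 0.117 + 0.114 + 0.128 = 0.359.
P(lubricant degradation | evidence) = 0.117 / 0.359 ≈ 0.326.

0.326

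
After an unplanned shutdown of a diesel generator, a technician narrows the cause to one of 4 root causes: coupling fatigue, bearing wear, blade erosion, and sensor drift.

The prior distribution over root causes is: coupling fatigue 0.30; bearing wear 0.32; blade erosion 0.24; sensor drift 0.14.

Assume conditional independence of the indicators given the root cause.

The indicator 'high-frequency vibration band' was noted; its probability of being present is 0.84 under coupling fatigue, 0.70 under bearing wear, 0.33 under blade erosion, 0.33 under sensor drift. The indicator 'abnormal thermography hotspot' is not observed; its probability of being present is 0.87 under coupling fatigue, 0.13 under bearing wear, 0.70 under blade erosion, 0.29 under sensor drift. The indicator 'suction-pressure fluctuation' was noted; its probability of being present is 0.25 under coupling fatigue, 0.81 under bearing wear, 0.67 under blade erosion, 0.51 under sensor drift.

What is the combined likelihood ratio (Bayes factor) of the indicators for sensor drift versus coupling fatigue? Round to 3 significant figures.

4.38

The Bayes factor is the ratio of the joint likelihoods of the indicator pattern under the two hypotheses (using 1 − P(present | H) for each absent indicator).
  sensor drift: 0.33 × (1 − 0.29) × 0.51 = 0.11949
  coupling fatigue: 0.84 × (1 − 0.87) × 0.25 = 0.0273
Bayes factor = 0.11949 / 0.0273 ≈ 4.38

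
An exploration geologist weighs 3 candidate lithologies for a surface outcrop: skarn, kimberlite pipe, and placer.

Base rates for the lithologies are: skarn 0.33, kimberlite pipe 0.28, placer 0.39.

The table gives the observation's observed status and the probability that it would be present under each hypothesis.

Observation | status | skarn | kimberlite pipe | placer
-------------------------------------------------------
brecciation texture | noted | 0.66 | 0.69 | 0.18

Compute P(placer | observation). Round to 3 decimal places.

0.146

For each hypothesis, the unnormalized posterior weight is prior × likelihood:
  skarn: 0.33 × 0.66 = 0.2178
  kimberlite pipe: 0.28 × 0.69 = 0.1932
  placer: 0.39 × 0.18 = 0.0702
Marginal likelihood of the evidence = 0.4812.
P(placer | evidence) = 0.0702 / 0.4812 ≈ 0.146.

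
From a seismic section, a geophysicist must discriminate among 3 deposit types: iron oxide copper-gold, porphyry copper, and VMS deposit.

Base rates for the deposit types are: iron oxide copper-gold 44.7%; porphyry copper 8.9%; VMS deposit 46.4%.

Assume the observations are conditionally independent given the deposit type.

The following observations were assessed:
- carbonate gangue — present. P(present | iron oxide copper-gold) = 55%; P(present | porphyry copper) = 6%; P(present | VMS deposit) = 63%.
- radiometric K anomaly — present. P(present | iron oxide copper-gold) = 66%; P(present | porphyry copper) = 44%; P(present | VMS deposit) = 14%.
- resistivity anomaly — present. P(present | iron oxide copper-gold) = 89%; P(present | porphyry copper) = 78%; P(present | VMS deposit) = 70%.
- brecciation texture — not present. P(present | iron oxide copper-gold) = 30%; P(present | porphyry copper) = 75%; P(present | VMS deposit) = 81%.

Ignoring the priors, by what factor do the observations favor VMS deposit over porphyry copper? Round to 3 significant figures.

2.28

The Bayes factor is the ratio of the joint likelihoods of the evidence pattern under the two hypotheses (using 1 − P(present | H) for each absent observation).
  VMS deposit: 0.63 × 0.14 × 0.70 × (1 − 0.81) = 0.011731
  porphyry copper: 0.06 × 0.44 × 0.78 × (1 − 0.75) = 0.005148
Bayes factor = 0.011731 / 0.005148 ≈ 2.28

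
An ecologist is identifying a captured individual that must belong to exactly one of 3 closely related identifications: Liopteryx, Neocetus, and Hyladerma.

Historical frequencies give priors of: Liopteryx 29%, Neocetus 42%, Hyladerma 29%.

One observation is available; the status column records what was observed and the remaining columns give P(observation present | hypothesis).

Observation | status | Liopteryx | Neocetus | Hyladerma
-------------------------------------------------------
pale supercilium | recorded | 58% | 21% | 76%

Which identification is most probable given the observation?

Hyladerma

Multiply each prior by the likelihood of the observation:
  Liopteryx: 0.29 × 0.58 = 0.1682
  Neocetus: 0.42 × 0.21 = 0.0882
  Hyladerma: 0.29 × 0.76 = 0.2204
The unnormalized weights sum to 0.4768.
P(Liopteryx | evidence) ≈ 0.1682 / 0.4768 ≈ 0.353
P(Neocetus | evidence) ≈ 0.0882 / 0.4768 ≈ 0.185
P(Hyladerma | evidence) ≈ 0.2204 / 0.4768 ≈ 0.462
The largest is 0.462, so Hyladerma is most probable.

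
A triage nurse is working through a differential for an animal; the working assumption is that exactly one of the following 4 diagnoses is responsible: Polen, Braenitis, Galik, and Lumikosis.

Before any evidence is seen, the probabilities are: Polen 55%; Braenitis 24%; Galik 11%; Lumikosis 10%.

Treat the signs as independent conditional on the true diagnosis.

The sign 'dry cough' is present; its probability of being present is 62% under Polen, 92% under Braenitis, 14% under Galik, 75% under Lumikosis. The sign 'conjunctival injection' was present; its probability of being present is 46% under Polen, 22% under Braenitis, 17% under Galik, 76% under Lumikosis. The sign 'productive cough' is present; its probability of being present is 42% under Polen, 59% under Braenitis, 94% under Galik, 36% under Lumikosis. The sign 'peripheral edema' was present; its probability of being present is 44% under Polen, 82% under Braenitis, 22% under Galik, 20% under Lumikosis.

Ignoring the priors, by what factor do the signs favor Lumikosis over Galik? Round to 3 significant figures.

Joint likelihood of the sign pattern under each hypothesis:
  Lumikosis: 0.75 × 0.76 × 0.36 × 0.20 = 0.04104
  Galik: 0.14 × 0.17 × 0.94 × 0.22 = 0.0049218
Bayes factor = 0.04104 / 0.0049218 ≈ 8.34

8.34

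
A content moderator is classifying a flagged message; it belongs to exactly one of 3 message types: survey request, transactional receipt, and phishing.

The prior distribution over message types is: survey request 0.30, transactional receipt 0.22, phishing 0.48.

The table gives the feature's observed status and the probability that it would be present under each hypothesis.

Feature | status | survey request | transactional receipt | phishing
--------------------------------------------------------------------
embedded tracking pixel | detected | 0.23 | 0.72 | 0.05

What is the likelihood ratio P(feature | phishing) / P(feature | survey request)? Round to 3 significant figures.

Likelihood of this feature under each hypothesis:
  phishing: 0.05
  survey request: 0.23
Bayes factor = 0.05 / 0.23 ≈ 0.217

0.217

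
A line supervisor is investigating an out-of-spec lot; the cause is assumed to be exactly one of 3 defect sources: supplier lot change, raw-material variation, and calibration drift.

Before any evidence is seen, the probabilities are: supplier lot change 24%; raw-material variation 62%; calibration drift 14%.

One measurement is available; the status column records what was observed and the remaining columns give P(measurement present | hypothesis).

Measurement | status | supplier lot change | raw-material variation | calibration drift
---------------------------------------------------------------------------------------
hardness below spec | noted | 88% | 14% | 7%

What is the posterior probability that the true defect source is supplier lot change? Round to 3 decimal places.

By Bayes' rule, the unnormalized weight for each hypothesis is prior × likelihood:
  supplier lot change: 0.24 × 0.88 = 0.2112
  raw-material variation: 0.62 × 0.14 = 0.0868
  calibration drift: 0.14 × 0.07 = 0.0098
The unnormalized weights sum to 0.3078.
P(supplier lot change | evidence) = 0.2112 / 0.3078 ≈ 0.686.

0.686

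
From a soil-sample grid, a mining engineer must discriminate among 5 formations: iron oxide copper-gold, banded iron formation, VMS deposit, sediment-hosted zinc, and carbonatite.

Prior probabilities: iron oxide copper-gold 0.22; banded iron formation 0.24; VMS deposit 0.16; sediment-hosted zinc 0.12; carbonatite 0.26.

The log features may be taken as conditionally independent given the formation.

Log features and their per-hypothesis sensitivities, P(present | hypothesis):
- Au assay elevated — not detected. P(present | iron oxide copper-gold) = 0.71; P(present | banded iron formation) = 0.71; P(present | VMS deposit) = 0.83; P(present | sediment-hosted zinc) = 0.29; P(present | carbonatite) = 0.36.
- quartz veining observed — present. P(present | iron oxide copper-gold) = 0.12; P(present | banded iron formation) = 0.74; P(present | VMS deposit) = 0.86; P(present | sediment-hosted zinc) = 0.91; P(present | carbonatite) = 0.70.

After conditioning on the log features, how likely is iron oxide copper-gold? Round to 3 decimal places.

0.028

For each hypothesis, the unnormalized posterior weight is prior × product of the log feature likelihoods (using 1 − P(present | H) for each absent log feature):
  iron oxide copper-gold: 0.22 × (1 − 0.71) × 0.12 = 0.007656
  banded iron formation: 0.24 × (1 − 0.71) × 0.74 = 0.051504
  VMS deposit: 0.16 × (1 − 0.83) × 0.86 = 0.023392
  sediment-hosted zinc: 0.12 × (1 − 0.29) × 0.91 = 0.077532
  carbonatite: 0.26 × (1 − 0.36) × 0.70 = 0.11648
Marginal likelihood of the evidence = 0.27656.
P(iron oxide copper-gold | evidence) = 0.007656 / 0.27656 ≈ 0.028.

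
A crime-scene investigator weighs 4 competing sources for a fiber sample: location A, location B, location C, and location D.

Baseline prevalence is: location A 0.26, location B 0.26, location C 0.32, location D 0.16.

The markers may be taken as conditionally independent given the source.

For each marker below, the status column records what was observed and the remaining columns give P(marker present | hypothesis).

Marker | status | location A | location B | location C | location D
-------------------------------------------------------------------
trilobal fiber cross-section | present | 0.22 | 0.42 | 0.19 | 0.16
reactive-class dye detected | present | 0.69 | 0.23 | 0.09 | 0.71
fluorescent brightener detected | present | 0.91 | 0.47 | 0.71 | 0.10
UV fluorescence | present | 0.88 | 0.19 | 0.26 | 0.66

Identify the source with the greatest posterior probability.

location A

Multiply each prior by the joint likelihood of the marker pattern:
  location A: 0.26 × 0.22 × 0.69 × 0.91 × 0.88 = 0.031606
  location B: 0.26 × 0.42 × 0.23 × 0.47 × 0.19 = 0.0022429
  location C: 0.32 × 0.19 × 0.09 × 0.71 × 0.26 = 0.0010101
  location D: 0.16 × 0.16 × 0.71 × 0.10 × 0.66 = 0.0011996
The unnormalized weights sum to 0.036059.
P(location A | evidence) ≈ 0.031606 / 0.036059 ≈ 0.877
P(location B | evidence) ≈ 0.0022429 / 0.036059 ≈ 0.062
P(location C | evidence) ≈ 0.0010101 / 0.036059 ≈ 0.028
P(location D | evidence) ≈ 0.0011996 / 0.036059 ≈ 0.033
The largest is 0.877, so location A is most probable.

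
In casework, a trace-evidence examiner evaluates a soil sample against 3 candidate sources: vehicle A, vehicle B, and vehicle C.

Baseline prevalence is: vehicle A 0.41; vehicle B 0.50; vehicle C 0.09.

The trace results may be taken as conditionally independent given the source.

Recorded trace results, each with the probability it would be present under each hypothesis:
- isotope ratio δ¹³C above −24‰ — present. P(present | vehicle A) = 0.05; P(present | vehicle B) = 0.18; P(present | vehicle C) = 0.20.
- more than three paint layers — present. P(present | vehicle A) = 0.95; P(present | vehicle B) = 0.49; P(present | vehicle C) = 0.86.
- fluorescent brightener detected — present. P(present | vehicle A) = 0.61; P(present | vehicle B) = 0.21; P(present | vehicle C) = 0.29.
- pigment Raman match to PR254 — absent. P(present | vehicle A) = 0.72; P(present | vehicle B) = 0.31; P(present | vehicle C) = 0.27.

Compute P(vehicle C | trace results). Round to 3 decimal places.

For each hypothesis, the unnormalized posterior weight is prior × product of the trace result likelihoods (using 1 − P(present | H) for each absent trace result):
  vehicle A: 0.41 × 0.05 × 0.95 × 0.61 × (1 − 0.72) = 0.0033263
  vehicle B: 0.50 × 0.18 × 0.49 × 0.21 × (1 − 0.31) = 0.0063901
  vehicle C: 0.09 × 0.20 × 0.86 × 0.29 × (1 − 0.27) = 0.0032771
The unnormalized weights sum to 0.012994.
P(vehicle C | evidence) = 0.0032771 / 0.012994 ≈ 0.252.

0.252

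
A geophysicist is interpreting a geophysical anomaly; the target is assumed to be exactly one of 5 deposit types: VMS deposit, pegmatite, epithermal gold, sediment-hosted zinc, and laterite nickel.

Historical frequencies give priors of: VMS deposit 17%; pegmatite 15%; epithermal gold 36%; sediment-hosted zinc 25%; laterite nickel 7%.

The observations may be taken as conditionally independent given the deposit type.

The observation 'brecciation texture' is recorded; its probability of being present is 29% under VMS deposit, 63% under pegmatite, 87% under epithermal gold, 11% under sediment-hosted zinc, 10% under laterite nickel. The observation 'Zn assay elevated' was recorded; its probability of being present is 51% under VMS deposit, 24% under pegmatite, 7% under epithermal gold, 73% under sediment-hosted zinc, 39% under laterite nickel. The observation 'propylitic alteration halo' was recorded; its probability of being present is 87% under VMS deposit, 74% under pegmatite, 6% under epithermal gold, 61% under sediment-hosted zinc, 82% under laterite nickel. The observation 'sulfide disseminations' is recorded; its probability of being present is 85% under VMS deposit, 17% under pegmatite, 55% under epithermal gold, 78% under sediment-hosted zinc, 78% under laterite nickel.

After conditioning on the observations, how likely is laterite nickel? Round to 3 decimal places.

0.052

Multiply each prior by the joint likelihood of the evidence pattern:
  VMS deposit: 0.17 × 0.29 × 0.51 × 0.87 × 0.85 = 0.018593
  pegmatite: 0.15 × 0.63 × 0.24 × 0.74 × 0.17 = 0.0028531
  epithermal gold: 0.36 × 0.87 × 0.07 × 0.06 × 0.55 = 0.00072349
  sediment-hosted zinc: 0.25 × 0.11 × 0.73 × 0.61 × 0.78 = 0.0095517
  laterite nickel: 0.07 × 0.10 × 0.39 × 0.82 × 0.78 = 0.0017461
Marginal likelihood of the evidence = 0.033468.
P(laterite nickel | evidence) = 0.0017461 / 0.033468 ≈ 0.052.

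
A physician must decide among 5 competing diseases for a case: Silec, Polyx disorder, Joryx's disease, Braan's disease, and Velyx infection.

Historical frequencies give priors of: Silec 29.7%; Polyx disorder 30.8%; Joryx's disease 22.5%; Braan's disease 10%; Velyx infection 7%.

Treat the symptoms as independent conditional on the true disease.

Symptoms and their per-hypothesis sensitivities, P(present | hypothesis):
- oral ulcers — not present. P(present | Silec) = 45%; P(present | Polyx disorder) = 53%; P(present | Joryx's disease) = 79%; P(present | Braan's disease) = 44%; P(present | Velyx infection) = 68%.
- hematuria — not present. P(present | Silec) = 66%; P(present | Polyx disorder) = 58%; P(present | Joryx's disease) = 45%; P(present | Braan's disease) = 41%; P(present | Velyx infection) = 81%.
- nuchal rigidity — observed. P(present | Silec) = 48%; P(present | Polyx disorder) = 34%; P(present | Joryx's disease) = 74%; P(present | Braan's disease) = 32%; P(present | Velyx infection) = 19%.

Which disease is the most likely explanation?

For each hypothesis, the unnormalized posterior weight is prior × product of the symptom likelihoods (using 1 − P(present | H) for each absent symptom):
  Silec: 0.297 × (1 − 0.45) × (1 − 0.66) × 0.48 = 0.026659
  Polyx disorder: 0.308 × (1 − 0.53) × (1 − 0.58) × 0.34 = 0.020672
  Joryx's disease: 0.225 × (1 − 0.79) × (1 − 0.45) × 0.74 = 0.019231
  Braan's disease: 0.100 × (1 − 0.44) × (1 − 0.41) × 0.32 = 0.010573
  Velyx infection: 0.070 × (1 − 0.68) × (1 − 0.81) × 0.19 = 0.00080864
Normalizing constant Z = 0.026659 + 0.020672 + 0.019231 + 0.010573 + 0.00080864 = 0.077943.
P(Silec | evidence) ≈ 0.026659 / 0.077943 ≈ 0.342
P(Polyx disorder | evidence) ≈ 0.020672 / 0.077943 ≈ 0.265
P(Joryx's disease | evidence) ≈ 0.019231 / 0.077943 ≈ 0.247
P(Braan's disease | evidence) ≈ 0.010573 / 0.077943 ≈ 0.136
P(Velyx infection | evidence) ≈ 0.00080864 / 0.077943 ≈ 0.010
The largest is 0.342, so Silec is most probable.

Silec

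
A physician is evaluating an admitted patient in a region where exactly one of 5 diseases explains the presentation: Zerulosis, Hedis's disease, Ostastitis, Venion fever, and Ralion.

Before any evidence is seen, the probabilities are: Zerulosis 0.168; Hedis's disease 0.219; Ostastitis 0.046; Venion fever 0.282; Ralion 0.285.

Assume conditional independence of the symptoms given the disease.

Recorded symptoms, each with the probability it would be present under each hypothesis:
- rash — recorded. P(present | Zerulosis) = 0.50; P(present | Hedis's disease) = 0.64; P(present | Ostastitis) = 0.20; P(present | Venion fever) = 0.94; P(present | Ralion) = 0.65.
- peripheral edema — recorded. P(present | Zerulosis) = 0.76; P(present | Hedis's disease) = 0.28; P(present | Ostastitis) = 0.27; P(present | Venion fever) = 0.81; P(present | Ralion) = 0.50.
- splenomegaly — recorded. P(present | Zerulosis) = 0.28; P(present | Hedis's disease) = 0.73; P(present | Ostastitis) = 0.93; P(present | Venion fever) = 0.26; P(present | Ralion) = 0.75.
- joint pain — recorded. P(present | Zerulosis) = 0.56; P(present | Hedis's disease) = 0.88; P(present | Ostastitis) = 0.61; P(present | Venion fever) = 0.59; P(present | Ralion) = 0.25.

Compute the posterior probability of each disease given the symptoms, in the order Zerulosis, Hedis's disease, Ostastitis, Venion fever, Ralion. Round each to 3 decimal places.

Multiply each prior by the joint likelihood of the symptom pattern:
  Zerulosis: 0.168 × 0.50 × 0.76 × 0.28 × 0.56 = 0.01001
  Hedis's disease: 0.219 × 0.64 × 0.28 × 0.73 × 0.88 = 0.025211
  Ostastitis: 0.046 × 0.20 × 0.27 × 0.93 × 0.61 = 0.0014092
  Venion fever: 0.282 × 0.94 × 0.81 × 0.26 × 0.59 = 0.032937
  Ralion: 0.285 × 0.65 × 0.50 × 0.75 × 0.25 = 0.017367
Normalizing constant Z = 0.01001 + 0.025211 + 0.0014092 + 0.032937 + 0.017367 = 0.086935.
P(Zerulosis | evidence) = 0.01001 / 0.086935 ≈ 0.115
P(Hedis's disease | evidence) = 0.025211 / 0.086935 ≈ 0.290
P(Ostastitis | evidence) = 0.0014092 / 0.086935 ≈ 0.016
P(Venion fever | evidence) = 0.032937 / 0.086935 ≈ 0.379
P(Ralion | evidence) = 0.017367 / 0.086935 ≈ 0.200

0.115, 0.290, 0.016, 0.379, 0.200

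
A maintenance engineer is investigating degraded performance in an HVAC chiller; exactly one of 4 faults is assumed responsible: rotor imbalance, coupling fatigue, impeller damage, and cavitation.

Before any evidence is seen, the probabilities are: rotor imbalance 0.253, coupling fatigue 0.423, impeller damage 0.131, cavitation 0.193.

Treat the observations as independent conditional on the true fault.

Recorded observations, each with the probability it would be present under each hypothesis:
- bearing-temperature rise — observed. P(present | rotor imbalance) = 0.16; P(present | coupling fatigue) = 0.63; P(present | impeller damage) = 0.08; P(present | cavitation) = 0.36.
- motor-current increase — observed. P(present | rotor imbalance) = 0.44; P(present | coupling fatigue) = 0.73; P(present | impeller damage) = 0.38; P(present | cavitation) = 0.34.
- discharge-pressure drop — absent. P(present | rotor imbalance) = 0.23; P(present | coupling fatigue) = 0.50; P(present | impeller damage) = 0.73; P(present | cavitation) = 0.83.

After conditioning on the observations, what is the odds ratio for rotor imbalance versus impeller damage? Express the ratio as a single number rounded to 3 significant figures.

The normalizing constant cancels in an odds ratio, so compute prior × likelihood for the two hypotheses only (using 1 − P(present | H) for each absent observation):
  rotor imbalance: 0.253 × 0.16 × 0.44 × (1 − 0.23) = 0.013715
  impeller damage: 0.131 × 0.08 × 0.38 × (1 − 0.73) = 0.0010752
Odds(rotor imbalance : impeller damage) = 0.013715 / 0.0010752 ≈ 12.8.

12.8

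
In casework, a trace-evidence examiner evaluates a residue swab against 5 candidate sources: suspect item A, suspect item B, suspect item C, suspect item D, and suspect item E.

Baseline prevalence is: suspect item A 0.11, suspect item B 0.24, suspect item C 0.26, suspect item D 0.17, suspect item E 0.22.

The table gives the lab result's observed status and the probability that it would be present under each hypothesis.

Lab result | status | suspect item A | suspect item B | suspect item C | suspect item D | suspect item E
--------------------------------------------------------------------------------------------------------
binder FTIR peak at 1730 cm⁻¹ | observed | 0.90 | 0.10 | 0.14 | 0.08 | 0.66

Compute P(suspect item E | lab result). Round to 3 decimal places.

0.456

By Bayes' rule, the unnormalized weight for each hypothesis is prior × likelihood:
  suspect item A: 0.11 × 0.90 = 0.099
  suspect item B: 0.24 × 0.10 = 0.024
  suspect item C: 0.26 × 0.14 = 0.0364
  suspect item D: 0.17 × 0.08 = 0.0136
  suspect item E: 0.22 × 0.66 = 0.1452
The unnormalized weights sum to 0.3182.
P(suspect item E | evidence) = 0.1452 / 0.3182 ≈ 0.456.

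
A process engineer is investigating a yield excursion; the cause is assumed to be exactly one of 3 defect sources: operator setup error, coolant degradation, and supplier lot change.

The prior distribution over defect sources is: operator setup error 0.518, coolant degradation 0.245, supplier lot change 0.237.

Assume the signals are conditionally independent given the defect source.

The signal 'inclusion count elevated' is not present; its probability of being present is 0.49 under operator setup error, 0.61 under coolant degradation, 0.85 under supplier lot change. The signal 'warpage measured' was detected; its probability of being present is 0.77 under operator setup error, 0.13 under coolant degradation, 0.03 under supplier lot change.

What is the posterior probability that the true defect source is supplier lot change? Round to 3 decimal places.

For each hypothesis, the unnormalized posterior weight is prior × product of the signal likelihoods (using 1 − P(present | H) for each absent signal):
  operator setup error: 0.518 × (1 − 0.49) × 0.77 = 0.20342
  coolant degradation: 0.245 × (1 − 0.61) × 0.13 = 0.012422
  supplier lot change: 0.237 × (1 − 0.85) × 0.03 = 0.0010665
Marginal likelihood of the evidence = 0.21691.
P(supplier lot change | evidence) = 0.0010665 / 0.21691 ≈ 0.005.

0.005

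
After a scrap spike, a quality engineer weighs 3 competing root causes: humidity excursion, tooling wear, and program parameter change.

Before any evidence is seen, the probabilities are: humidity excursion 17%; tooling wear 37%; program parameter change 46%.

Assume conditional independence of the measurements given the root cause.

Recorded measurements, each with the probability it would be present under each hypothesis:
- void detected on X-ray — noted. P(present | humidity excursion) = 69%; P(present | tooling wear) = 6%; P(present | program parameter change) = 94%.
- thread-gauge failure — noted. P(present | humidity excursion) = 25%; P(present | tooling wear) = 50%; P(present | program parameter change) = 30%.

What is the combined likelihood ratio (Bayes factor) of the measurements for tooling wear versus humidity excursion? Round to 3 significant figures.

The Bayes factor is the ratio of the joint likelihoods of the measurement pattern under the two hypotheses.
  tooling wear: 0.06 × 0.50 = 0.03
  humidity excursion: 0.69 × 0.25 = 0.1725
Bayes factor = 0.03 / 0.1725 ≈ 0.174

0.174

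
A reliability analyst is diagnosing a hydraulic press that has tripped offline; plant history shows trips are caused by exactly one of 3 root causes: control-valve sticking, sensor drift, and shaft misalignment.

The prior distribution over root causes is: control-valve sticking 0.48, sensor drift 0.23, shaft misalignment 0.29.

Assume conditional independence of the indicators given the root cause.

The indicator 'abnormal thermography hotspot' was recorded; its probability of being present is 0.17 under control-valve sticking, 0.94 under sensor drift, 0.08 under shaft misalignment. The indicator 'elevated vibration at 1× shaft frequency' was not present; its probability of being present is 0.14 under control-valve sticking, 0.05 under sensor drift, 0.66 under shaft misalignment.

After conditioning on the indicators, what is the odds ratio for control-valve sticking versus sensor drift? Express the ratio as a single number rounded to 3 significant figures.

The normalizing constant cancels in an odds ratio, so compute prior × likelihood for the two hypotheses only (using 1 − P(present | H) for each absent indicator):
  control-valve sticking: 0.48 × 0.17 × (1 − 0.14) = 0.070176
  sensor drift: 0.23 × 0.94 × (1 − 0.05) = 0.20539
Posterior odds = 0.070176 / 0.20539 ≈ 0.342.

0.342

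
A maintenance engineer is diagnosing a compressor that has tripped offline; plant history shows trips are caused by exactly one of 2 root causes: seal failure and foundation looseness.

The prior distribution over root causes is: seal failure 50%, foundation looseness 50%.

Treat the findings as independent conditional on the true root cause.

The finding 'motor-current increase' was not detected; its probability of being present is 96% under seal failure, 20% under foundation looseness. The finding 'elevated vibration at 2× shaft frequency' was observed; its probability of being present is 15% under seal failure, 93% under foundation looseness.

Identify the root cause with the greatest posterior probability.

For each hypothesis, the unnormalized posterior weight is prior × product of the finding likelihoods (using 1 − P(present | H) for each absent finding):
  seal failure: 0.50 × (1 − 0.96) × 0.15 = 0.003
  foundation looseness: 0.50 × (1 − 0.20) × 0.93 = 0.372
Marginal likelihood of the evidence = 0.375.
P(seal failure | evidence) ≈ 0.003 / 0.375 ≈ 0.008
P(foundation looseness | evidence) ≈ 0.372 / 0.375 ≈ 0.992
The largest is 0.992, so foundation looseness is most probable.

foundation looseness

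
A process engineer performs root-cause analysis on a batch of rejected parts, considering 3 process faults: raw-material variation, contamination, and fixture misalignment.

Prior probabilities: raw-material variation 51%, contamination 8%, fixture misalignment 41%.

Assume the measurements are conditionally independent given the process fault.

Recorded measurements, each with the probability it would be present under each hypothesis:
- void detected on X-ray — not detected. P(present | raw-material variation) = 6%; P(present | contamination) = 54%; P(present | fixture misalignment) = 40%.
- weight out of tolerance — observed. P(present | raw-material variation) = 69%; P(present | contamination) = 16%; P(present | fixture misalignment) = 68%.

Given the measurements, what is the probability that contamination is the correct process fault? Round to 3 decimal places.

0.012

For each hypothesis, the unnormalized posterior weight is prior × product of the measurement likelihoods (using 1 − P(present | H) for each absent measurement):
  raw-material variation: 0.51 × (1 − 0.06) × 0.69 = 0.33079
  contamination: 0.08 × (1 − 0.54) × 0.16 = 0.005888
  fixture misalignment: 0.41 × (1 − 0.40) × 0.68 = 0.16728
Marginal likelihood of the evidence = 0.50395.
P(contamination | evidence) = 0.005888 / 0.50395 ≈ 0.012.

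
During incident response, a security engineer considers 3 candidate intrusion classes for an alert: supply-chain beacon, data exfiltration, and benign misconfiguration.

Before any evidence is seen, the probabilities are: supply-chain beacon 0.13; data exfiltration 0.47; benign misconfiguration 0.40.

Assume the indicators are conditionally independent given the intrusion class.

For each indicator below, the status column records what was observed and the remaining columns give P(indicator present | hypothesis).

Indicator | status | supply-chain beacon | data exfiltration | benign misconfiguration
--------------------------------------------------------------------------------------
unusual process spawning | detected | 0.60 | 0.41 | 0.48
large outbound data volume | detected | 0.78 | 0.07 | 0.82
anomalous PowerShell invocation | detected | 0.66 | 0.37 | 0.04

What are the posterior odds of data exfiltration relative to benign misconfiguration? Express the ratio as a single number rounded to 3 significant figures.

0.793

The normalizing constant cancels in an odds ratio, so compute prior × likelihood for the two hypotheses only:
  data exfiltration: 0.47 × 0.41 × 0.07 × 0.37 = 0.0049909
  benign misconfiguration: 0.40 × 0.48 × 0.82 × 0.04 = 0.0062976
Odds(data exfiltration : benign misconfiguration) = 0.0049909 / 0.0062976 ≈ 0.793.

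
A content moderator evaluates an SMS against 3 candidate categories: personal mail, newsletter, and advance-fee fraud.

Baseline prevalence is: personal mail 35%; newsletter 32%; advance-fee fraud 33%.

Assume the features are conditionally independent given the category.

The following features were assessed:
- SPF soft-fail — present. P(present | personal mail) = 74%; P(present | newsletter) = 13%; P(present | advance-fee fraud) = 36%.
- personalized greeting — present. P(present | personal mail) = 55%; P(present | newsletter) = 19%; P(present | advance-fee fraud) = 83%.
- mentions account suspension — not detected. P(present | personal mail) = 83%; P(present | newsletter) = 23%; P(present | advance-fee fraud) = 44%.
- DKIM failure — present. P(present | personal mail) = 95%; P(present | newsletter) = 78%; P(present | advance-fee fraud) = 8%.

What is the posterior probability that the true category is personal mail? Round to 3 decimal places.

0.715

Multiply each prior by the joint likelihood of the feature pattern (using 1 − P(present | H) for each absent feature):
  personal mail: 0.35 × 0.74 × 0.55 × (1 − 0.83) × 0.95 = 0.023006
  newsletter: 0.32 × 0.13 × 0.19 × (1 − 0.23) × 0.78 = 0.0047471
  advance-fee fraud: 0.33 × 0.36 × 0.83 × (1 − 0.44) × 0.08 = 0.0044175
Marginal likelihood of the evidence = 0.03217.
P(personal mail | evidence) = 0.023006 / 0.03217 ≈ 0.715.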